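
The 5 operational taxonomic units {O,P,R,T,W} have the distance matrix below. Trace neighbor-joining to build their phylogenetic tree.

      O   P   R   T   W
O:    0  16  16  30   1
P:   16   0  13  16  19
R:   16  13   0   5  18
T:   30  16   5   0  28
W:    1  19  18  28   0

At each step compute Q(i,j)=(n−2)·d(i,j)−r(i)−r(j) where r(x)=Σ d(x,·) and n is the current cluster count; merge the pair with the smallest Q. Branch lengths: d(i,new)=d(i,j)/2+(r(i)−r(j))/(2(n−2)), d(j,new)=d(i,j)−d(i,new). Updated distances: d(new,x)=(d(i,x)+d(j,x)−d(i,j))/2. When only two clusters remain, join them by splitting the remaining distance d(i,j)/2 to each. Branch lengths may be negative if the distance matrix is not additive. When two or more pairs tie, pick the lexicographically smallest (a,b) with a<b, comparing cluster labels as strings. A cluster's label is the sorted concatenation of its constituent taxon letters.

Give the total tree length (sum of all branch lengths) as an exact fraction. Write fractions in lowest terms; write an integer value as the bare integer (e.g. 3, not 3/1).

step 1: merge (O,W) at d=1, Q=-126; branch lengths O→0, W→1; new cluster OW
  updated: d(OW,P)=17, d(OW,R)=33/2, d(OW,T)=57/2
step 2: merge (OW,P) at d=17, Q=-74; branch lengths OW→25/2, P→9/2; new cluster OPW
  updated: d(OPW,R)=25/4, d(OPW,T)=55/4
step 3: merge (OPW,R) at d=25/4, Q=-25; branch lengths OPW→15/2, R→-5/4; new cluster OPRW
  updated: d(OPRW,T)=25/4
step 4: merge (OPRW,T) at d=25/4; branch lengths OPRW→25/8, T→25/8; new cluster OPRTW
final tree: ((((O:0,W:1):25/2,P:9/2):15/2,R:-5/4):25/8,T:25/8)
total length: 61/2

61/2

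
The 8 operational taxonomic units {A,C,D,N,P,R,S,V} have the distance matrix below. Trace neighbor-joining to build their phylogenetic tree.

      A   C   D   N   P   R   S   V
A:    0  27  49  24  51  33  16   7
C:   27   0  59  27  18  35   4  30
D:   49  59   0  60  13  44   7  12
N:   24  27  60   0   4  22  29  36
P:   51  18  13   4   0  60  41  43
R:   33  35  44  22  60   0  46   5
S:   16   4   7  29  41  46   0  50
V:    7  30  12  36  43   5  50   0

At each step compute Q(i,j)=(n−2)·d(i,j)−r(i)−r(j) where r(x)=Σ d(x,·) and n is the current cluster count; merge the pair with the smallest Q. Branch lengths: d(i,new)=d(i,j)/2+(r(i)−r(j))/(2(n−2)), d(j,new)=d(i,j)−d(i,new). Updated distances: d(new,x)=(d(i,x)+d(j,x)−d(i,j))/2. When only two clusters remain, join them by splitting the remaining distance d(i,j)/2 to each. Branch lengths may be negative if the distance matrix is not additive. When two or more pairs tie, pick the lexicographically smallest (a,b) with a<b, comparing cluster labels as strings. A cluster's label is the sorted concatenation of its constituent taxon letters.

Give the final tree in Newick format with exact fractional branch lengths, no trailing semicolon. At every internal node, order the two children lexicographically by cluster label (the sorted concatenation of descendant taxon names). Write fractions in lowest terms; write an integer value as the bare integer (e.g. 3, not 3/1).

((((A:185/24,(R:133/16,V:-53/16):235/24):255/32,(D:169/20,S:-29/20):441/32):163/32,C:253/32):403/64,(N:-1/3,P:13/3):403/64)

iteration 1: select N,P (d=4, Q=-408); attach at lengths (-1/3, 13/3); label the merged cluster NP
  updated: d(A,NP)=71/2, d(C,NP)=41/2, d(D,NP)=69/2, d(NP,R)=39, d(NP,S)=33, d(NP,V)=75/2
iteration 2: select D,S (d=7, Q=-653/2); attach at lengths (169/20, -29/20); label the merged cluster DS
  updated: d(A,DS)=29, d(C,DS)=28, d(DS,NP)=121/4, d(DS,R)=83/2, d(DS,V)=55/2
iteration 3: select R,V (d=5, Q=-481/2); attach at lengths (133/16, -53/16); label the merged cluster RV
  updated: d(A,RV)=35/2, d(C,RV)=30, d(DS,RV)=32, d(NP,RV)=143/4
iteration 4: select A,RV (d=35/2, Q=-687/4); attach at lengths (185/24, 235/24); label the merged cluster ARV
  updated: d(ARV,C)=79/4, d(ARV,DS)=87/4, d(ARV,NP)=215/8
iteration 5: select ARV,DS (d=87/4, Q=-839/8); attach at lengths (255/32, 441/32); label the merged cluster ADRSV
  updated: d(ADRSV,C)=13, d(ADRSV,NP)=283/16
iteration 6: select ADRSV,C (d=13, Q=-819/16); attach at lengths (163/32, 253/32); label the merged cluster ACDRSV
  updated: d(ACDRSV,NP)=403/32
iteration 7: select ACDRSV,NP (d=403/32); attach at lengths (403/64, 403/64); label the merged cluster ACDNPRSV
final tree: ((((A:185/24,(R:133/16,V:-53/16):235/24):255/32,(D:169/20,S:-29/20):441/32):163/32,C:253/32):403/64,(N:-1/3,P:13/3):403/64)
total length: 2587/32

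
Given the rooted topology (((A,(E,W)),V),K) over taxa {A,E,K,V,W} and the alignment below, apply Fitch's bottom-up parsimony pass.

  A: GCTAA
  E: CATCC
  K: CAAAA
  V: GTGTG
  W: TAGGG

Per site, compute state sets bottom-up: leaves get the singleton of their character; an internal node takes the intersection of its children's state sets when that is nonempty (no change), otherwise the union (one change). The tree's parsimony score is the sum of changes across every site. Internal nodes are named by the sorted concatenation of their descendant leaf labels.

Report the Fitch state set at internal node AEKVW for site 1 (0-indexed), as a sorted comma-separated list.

[col 0] EW: children E:{C}, W:{T} ∪→ {C,T}; cost 1
[col 0] AEW: children A:{G}, EW:{C,T} ∪→ {C,G,T}; cost 1
[col 0] AEVW: children AEW:{C,G,T}, V:{G} ∩→ {G}; cost 0
[col 0] AEKVW: children AEVW:{G}, K:{C} ∪→ {C,G}; cost 1
[col 1] EW: children E:{A}, W:{A} ∩→ {A}; cost 0
[col 1] AEW: children A:{C}, EW:{A} ∪→ {A,C}; cost 1
[col 1] AEVW: children AEW:{A,C}, V:{T} ∪→ {A,C,T}; cost 1
[col 1] AEKVW: children AEVW:{A,C,T}, K:{A} ∩→ {A}; cost 0
[col 2] EW: children E:{T}, W:{G} ∪→ {G,T}; cost 1
[col 2] AEW: children A:{T}, EW:{G,T} ∩→ {T}; cost 0
[col 2] AEVW: children AEW:{T}, V:{G} ∪→ {G,T}; cost 1
[col 2] AEKVW: children AEVW:{G,T}, K:{A} ∪→ {A,G,T}; cost 1
[col 3] EW: children E:{C}, W:{G} ∪→ {C,G}; cost 1
[col 3] AEW: children A:{A}, EW:{C,G} ∪→ {A,C,G}; cost 1
[col 3] AEVW: children AEW:{A,C,G}, V:{T} ∪→ {A,C,G,T}; cost 1
[col 3] AEKVW: children AEVW:{A,C,G,T}, K:{A} ∩→ {A}; cost 0
[col 4] EW: children E:{C}, W:{G} ∪→ {C,G}; cost 1
[col 4] AEW: children A:{A}, EW:{C,G} ∪→ {A,C,G}; cost 1
[col 4] AEVW: children AEW:{A,C,G}, V:{G} ∩→ {G}; cost 0
[col 4] AEKVW: children AEVW:{G}, K:{A} ∪→ {A,G}; cost 1
per-site changes: [3, 2, 3, 3, 3]; total = 14

A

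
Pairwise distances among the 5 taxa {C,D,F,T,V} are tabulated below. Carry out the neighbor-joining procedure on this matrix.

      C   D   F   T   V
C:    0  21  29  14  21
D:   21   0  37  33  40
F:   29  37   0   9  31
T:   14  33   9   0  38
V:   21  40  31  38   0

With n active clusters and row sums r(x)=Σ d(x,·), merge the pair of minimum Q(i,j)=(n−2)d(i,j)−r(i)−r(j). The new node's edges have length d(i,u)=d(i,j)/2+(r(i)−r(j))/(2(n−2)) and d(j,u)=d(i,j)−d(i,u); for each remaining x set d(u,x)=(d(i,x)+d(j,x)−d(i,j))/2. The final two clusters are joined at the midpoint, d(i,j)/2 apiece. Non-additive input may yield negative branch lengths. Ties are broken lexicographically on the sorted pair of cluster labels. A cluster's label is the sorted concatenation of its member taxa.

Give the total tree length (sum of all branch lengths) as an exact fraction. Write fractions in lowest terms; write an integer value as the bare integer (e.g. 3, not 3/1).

493/8

iteration 1: select F,T (d=9, Q=-173); attach at lengths (13/2, 5/2); label the merged cluster FT
  updated: d(C,FT)=17, d(D,FT)=61/2, d(FT,V)=30
iteration 2: select C,D (d=21, Q=-217/2); attach at lengths (19/8, 149/8); label the merged cluster CD
  updated: d(CD,FT)=53/4, d(CD,V)=20
iteration 3: select CD,FT (d=53/4, Q=-253/4); attach at lengths (13/8, 93/8); label the merged cluster CDFT
  updated: d(CDFT,V)=147/8
iteration 4: select CDFT,V (d=147/8); attach at lengths (147/16, 147/16); label the merged cluster CDFTV
final tree: (((C:19/8,D:149/8):13/8,(F:13/2,T:5/2):93/8):147/16,V:147/16)
total length: 493/8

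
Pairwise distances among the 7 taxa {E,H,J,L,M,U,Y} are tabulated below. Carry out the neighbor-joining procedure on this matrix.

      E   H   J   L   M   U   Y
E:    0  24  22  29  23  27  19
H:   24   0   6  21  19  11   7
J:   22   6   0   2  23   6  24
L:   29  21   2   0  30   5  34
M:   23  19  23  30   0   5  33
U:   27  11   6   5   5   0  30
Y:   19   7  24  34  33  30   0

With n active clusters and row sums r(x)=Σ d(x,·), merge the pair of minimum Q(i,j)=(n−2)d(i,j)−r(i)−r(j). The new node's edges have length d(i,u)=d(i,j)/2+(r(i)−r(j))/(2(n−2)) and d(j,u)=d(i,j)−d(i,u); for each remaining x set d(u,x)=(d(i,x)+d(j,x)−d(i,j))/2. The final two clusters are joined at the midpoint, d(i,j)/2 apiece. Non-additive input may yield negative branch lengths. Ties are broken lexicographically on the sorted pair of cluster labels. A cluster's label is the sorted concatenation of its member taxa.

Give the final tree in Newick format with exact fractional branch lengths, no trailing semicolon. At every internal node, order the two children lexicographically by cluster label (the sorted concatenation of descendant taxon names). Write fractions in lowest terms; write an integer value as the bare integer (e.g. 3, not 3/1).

(((E:49/4,(H:-12/5,Y:47/5):23/4):5,(J:-35/16,L:67/16):53/8):47/16,(M:25/4,U:-5/4):47/16)

iteration 1: select H,Y (d=7, Q=-200); attach at lengths (-12/5, 47/5); label the merged cluster HY
  updated: d(E,HY)=18, d(HY,J)=23/2, d(HY,L)=24, d(HY,M)=45/2, d(HY,U)=17
iteration 2: select J,L (d=2, Q=-293/2); attach at lengths (-35/16, 67/16); label the merged cluster JL
  updated: d(E,JL)=49/2, d(HY,JL)=67/4, d(JL,M)=51/2, d(JL,U)=9/2
iteration 3: select M,U (d=5, Q=-229/2); attach at lengths (25/4, -5/4); label the merged cluster MU
  updated: d(E,MU)=45/2, d(HY,MU)=69/4, d(JL,MU)=25/2
iteration 4: select E,HY (d=18, Q=-81); attach at lengths (49/4, 23/4); label the merged cluster EHY
  updated: d(EHY,JL)=93/8, d(EHY,MU)=87/8
iteration 5: select EHY,JL (d=93/8, Q=-35); attach at lengths (5, 53/8); label the merged cluster EHJLY
  updated: d(EHJLY,MU)=47/8
iteration 6: select EHJLY,MU (d=47/8); attach at lengths (47/16, 47/16); label the merged cluster EHJLMUY
final tree: (((E:49/4,(H:-12/5,Y:47/5):23/4):5,(J:-35/16,L:67/16):53/8):47/16,(M:25/4,U:-5/4):47/16)
total length: 99/2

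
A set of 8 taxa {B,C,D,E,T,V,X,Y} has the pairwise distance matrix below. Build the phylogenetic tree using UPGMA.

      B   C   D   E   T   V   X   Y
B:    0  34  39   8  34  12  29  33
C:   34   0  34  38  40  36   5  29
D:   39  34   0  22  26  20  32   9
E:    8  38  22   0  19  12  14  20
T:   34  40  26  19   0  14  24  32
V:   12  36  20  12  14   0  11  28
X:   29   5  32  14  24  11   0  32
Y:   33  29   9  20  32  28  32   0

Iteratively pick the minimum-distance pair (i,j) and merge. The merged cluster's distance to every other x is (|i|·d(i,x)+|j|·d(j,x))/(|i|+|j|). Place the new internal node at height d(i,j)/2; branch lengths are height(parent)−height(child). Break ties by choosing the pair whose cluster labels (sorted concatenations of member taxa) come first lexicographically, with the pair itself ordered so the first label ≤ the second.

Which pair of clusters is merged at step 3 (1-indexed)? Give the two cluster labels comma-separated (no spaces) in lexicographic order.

step 1: merge (C,X) at d=5; branch lengths C→5/2, X→5/2; new cluster CX
  updated: d(B,CX)=63/2, d(CX,D)=33, d(CX,E)=26, d(CX,T)=32, d(CX,V)=47/2, d(CX,Y)=61/2
step 2: merge (B,E) at d=8; branch lengths B→4, E→4; new cluster BE
  updated: d(BE,CX)=115/4, d(BE,D)=61/2, d(BE,T)=53/2, d(BE,V)=12, d(BE,Y)=53/2
step 3: merge (D,Y) at d=9; branch lengths D→9/2, Y→9/2; new cluster DY
  updated: d(BE,DY)=57/2, d(CX,DY)=127/4, d(DY,T)=29, d(DY,V)=24
step 4: merge (BE,V) at d=12; branch lengths BE→2, V→6; new cluster BEV
  updated: d(BEV,CX)=27, d(BEV,DY)=27, d(BEV,T)=67/3
step 5: merge (BEV,T) at d=67/3; branch lengths BEV→31/6, T→67/6; new cluster BETV
  updated: d(BETV,CX)=113/4, d(BETV,DY)=55/2
step 6: merge (BETV,DY) at d=55/2; branch lengths BETV→31/12, DY→37/4; new cluster BDETVY
  updated: d(BDETVY,CX)=353/12
step 7: merge (BDETVY,CX) at d=353/12; branch lengths BDETVY→23/24, CX→293/24; new cluster BCDETVXY
final tree: (((((B:4,E:4):2,V:6):31/6,T:67/6):31/12,(D:9/2,Y:9/2):37/4):23/24,(C:5/2,X:5/2):293/24)
total length: 214/3

D,Y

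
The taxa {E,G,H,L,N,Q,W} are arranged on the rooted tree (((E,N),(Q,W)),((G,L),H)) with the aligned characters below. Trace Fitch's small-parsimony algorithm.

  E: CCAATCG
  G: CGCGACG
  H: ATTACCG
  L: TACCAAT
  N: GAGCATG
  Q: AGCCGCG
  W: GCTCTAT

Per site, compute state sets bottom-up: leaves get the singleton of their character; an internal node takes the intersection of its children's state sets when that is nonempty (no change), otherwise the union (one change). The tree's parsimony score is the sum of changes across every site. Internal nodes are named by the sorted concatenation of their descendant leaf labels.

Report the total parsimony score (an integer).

site 0, node EN: E={C} ∪ N={G} → {C,G} (+1)
site 0, node QW: Q={A} ∪ W={G} → {A,G} (+1)
site 0, node ENQW: EN={C,G} ∩ QW={A,G} → {G} (+0)
site 0, node GL: G={C} ∪ L={T} → {C,T} (+1)
site 0, node GHL: GL={C,T} ∪ H={A} → {A,C,T} (+1)
site 0, node EGHLNQW: ENQW={G} ∪ GHL={A,C,T} → {A,C,G,T} (+1)
site 1, node EN: E={C} ∪ N={A} → {A,C} (+1)
site 1, node QW: Q={G} ∪ W={C} → {C,G} (+1)
site 1, node ENQW: EN={A,C} ∩ QW={C,G} → {C} (+0)
site 1, node GL: G={G} ∪ L={A} → {A,G} (+1)
site 1, node GHL: GL={A,G} ∪ H={T} → {A,G,T} (+1)
site 1, node EGHLNQW: ENQW={C} ∪ GHL={A,G,T} → {A,C,G,T} (+1)
site 2, node EN: E={A} ∪ N={G} → {A,G} (+1)
site 2, node QW: Q={C} ∪ W={T} → {C,T} (+1)
site 2, node ENQW: EN={A,G} ∪ QW={C,T} → {A,C,G,T} (+1)
site 2, node GL: G={C} ∩ L={C} → {C} (+0)
site 2, node GHL: GL={C} ∪ H={T} → {C,T} (+1)
site 2, node EGHLNQW: ENQW={A,C,G,T} ∩ GHL={C,T} → {C,T} (+0)
site 3, node EN: E={A} ∪ N={C} → {A,C} (+1)
site 3, node QW: Q={C} ∩ W={C} → {C} (+0)
site 3, node ENQW: EN={A,C} ∩ QW={C} → {C} (+0)
site 3, node GL: G={G} ∪ L={C} → {C,G} (+1)
site 3, node GHL: GL={C,G} ∪ H={A} → {A,C,G} (+1)
site 3, node EGHLNQW: ENQW={C} ∩ GHL={A,C,G} → {C} (+0)
site 4, node EN: E={T} ∪ N={A} → {A,T} (+1)
site 4, node QW: Q={G} ∪ W={T} → {G,T} (+1)
site 4, node ENQW: EN={A,T} ∩ QW={G,T} → {T} (+0)
site 4, node GL: G={A} ∩ L={A} → {A} (+0)
site 4, node GHL: GL={A} ∪ H={C} → {A,C} (+1)
site 4, node EGHLNQW: ENQW={T} ∪ GHL={A,C} → {A,C,T} (+1)
site 5, node EN: E={C} ∪ N={T} → {C,T} (+1)
site 5, node QW: Q={C} ∪ W={A} → {A,C} (+1)
site 5, node ENQW: EN={C,T} ∩ QW={A,C} → {C} (+0)
site 5, node GL: G={C} ∪ L={A} → {A,C} (+1)
site 5, node GHL: GL={A,C} ∩ H={C} → {C} (+0)
site 5, node EGHLNQW: ENQW={C} ∩ GHL={C} → {C} (+0)
site 6, node EN: E={G} ∩ N={G} → {G} (+0)
site 6, node QW: Q={G} ∪ W={T} → {G,T} (+1)
site 6, node ENQW: EN={G} ∩ QW={G,T} → {G} (+0)
site 6, node GL: G={G} ∪ L={T} → {G,T} (+1)
site 6, node GHL: GL={G,T} ∩ H={G} → {G} (+0)
site 6, node EGHLNQW: ENQW={G} ∩ GHL={G} → {G} (+0)
per-site changes: [5, 5, 4, 3, 4, 3, 2]; total = 26

26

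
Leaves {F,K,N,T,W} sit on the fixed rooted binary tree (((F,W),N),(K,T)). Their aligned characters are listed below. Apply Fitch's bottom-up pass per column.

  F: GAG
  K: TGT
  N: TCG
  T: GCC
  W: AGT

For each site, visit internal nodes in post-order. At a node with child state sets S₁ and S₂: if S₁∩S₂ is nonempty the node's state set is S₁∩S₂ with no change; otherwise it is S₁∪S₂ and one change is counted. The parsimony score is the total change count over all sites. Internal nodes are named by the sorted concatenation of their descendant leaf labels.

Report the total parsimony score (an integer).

[col 0] FW: children F:{G}, W:{A} ∪→ {A,G}; cost 1
[col 0] FNW: children FW:{A,G}, N:{T} ∪→ {A,G,T}; cost 1
[col 0] KT: children K:{T}, T:{G} ∪→ {G,T}; cost 1
[col 0] FKNTW: children FNW:{A,G,T}, KT:{G,T} ∩→ {G,T}; cost 0
[col 1] FW: children F:{A}, W:{G} ∪→ {A,G}; cost 1
[col 1] FNW: children FW:{A,G}, N:{C} ∪→ {A,C,G}; cost 1
[col 1] KT: children K:{G}, T:{C} ∪→ {C,G}; cost 1
[col 1] FKNTW: children FNW:{A,C,G}, KT:{C,G} ∩→ {C,G}; cost 0
[col 2] FW: children F:{G}, W:{T} ∪→ {G,T}; cost 1
[col 2] FNW: children FW:{G,T}, N:{G} ∩→ {G}; cost 0
[col 2] KT: children K:{T}, T:{C} ∪→ {C,T}; cost 1
[col 2] FKNTW: children FNW:{G}, KT:{C,T} ∪→ {C,G,T}; cost 1
per-site changes: [3, 3, 3]; total = 9

9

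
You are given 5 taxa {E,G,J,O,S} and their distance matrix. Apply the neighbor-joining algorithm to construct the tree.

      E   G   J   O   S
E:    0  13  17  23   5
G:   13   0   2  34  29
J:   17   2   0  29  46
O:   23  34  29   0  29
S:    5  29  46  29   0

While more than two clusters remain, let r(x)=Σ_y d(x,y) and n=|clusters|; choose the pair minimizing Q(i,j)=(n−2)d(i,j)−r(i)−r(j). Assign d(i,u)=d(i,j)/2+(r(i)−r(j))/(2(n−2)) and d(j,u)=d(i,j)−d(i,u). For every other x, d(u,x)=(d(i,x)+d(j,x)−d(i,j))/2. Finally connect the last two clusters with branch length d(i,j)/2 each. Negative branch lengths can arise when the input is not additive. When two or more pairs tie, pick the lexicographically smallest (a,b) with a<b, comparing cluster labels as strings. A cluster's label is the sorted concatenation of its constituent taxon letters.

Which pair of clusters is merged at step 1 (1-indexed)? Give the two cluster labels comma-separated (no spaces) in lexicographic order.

step 1: merge (G,J) at d=2, Q=-166; branch lengths G→-5/3, J→11/3; new cluster GJ
  updated: d(E,GJ)=14, d(GJ,O)=61/2, d(GJ,S)=73/2
step 2: merge (E,S) at d=5, Q=-205/2; branch lengths E→-37/8, S→77/8; new cluster ES
  updated: d(ES,GJ)=91/4, d(ES,O)=47/2
step 3: merge (ES,GJ) at d=91/4, Q=-307/4; branch lengths ES→63/8, GJ→119/8; new cluster EGJS
  updated: d(EGJS,O)=125/8
step 4: merge (EGJS,O) at d=125/8; branch lengths EGJS→125/16, O→125/16; new cluster EGJOS
final tree: (((E:-37/8,S:77/8):63/8,(G:-5/3,J:11/3):119/8):125/16,O:125/16)
total length: 363/8

G,J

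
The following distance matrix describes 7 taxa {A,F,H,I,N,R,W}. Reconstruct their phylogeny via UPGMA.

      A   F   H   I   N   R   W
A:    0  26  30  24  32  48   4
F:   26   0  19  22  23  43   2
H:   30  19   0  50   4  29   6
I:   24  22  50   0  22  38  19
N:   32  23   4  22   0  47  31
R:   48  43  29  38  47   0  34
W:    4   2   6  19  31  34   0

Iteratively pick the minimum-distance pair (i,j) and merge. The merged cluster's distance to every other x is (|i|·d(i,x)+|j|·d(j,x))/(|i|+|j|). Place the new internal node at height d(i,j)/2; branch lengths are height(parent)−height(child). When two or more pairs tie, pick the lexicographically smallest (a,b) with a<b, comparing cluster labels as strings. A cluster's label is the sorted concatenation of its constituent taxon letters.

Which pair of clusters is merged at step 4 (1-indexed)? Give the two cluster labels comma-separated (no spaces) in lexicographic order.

step 1: merge (F,W) at d=2; branch lengths F→1, W→1; new cluster FW
  updated: d(A,FW)=15, d(FW,H)=25/2, d(FW,I)=41/2, d(FW,N)=27, d(FW,R)=77/2
step 2: merge (H,N) at d=4; branch lengths H→2, N→2; new cluster HN
  updated: d(A,HN)=31, d(FW,HN)=79/4, d(HN,I)=36, d(HN,R)=38
step 3: merge (A,FW) at d=15; branch lengths A→15/2, FW→13/2; new cluster AFW
  updated: d(AFW,HN)=47/2, d(AFW,I)=65/3, d(AFW,R)=125/3
step 4: merge (AFW,I) at d=65/3; branch lengths AFW→10/3, I→65/6; new cluster AFIW
  updated: d(AFIW,HN)=213/8, d(AFIW,R)=163/4
step 5: merge (AFIW,HN) at d=213/8; branch lengths AFIW→119/48, HN→181/16; new cluster AFHINW
  updated: d(AFHINW,R)=239/6
step 6: merge (AFHINW,R) at d=239/6; branch lengths AFHINW→317/48, R→239/12; new cluster AFHINRW
final tree: ((((A:15/2,(F:1,W:1):13/2):10/3,I:65/6):119/48,(H:2,N:2):181/16):317/48,R:239/12)
total length: 3575/48

AFW,I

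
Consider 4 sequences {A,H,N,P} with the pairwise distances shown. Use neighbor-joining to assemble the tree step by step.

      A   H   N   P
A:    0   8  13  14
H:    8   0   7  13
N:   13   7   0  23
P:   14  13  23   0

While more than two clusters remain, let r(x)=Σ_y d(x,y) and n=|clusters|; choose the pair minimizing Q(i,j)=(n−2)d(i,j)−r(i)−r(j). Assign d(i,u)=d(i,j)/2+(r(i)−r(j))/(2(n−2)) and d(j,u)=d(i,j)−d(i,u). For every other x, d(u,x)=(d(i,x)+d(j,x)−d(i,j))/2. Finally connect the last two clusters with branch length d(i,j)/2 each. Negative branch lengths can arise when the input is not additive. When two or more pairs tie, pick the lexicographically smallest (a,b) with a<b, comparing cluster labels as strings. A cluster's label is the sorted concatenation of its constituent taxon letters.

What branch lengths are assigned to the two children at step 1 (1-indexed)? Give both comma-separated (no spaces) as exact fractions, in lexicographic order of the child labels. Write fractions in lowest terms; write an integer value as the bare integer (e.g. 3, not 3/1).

step 1: merge (A,P) at d=14, Q=-57; branch lengths A→13/4, P→43/4; new cluster AP
  updated: d(AP,H)=7/2, d(AP,N)=11
step 2: merge (AP,H) at d=7/2, Q=-43/2; branch lengths AP→15/4, H→-1/4; new cluster AHP
  updated: d(AHP,N)=29/4
step 3: merge (AHP,N) at d=29/4; branch lengths AHP→29/8, N→29/8; new cluster AHNP
final tree: (((A:13/4,P:43/4):15/4,H:-1/4):29/8,N:29/8)
total length: 99/4

13/4,43/4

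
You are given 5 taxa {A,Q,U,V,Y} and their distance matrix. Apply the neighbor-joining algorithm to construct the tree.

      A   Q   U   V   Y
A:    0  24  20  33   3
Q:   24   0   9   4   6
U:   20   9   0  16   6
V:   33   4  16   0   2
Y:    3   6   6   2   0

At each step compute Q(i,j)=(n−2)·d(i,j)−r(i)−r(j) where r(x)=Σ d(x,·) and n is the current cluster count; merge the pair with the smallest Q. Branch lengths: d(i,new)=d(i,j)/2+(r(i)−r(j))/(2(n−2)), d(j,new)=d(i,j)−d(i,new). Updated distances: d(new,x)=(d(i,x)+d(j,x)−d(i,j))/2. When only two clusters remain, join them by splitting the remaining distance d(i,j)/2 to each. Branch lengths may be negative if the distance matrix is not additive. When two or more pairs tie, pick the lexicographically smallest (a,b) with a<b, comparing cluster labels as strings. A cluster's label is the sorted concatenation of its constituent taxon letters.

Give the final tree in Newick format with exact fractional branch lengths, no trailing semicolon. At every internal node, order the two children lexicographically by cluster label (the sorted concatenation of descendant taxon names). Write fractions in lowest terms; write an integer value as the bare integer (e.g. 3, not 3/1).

step 1: merge (A,Y) at d=3, Q=-88; branch lengths A→12, Y→-9; new cluster AY
  updated: d(AY,Q)=27/2, d(AY,U)=23/2, d(AY,V)=16
step 2: merge (AY,U) at d=23/2, Q=-109/2; branch lengths AY→55/8, U→37/8; new cluster AUY
  updated: d(AUY,Q)=11/2, d(AUY,V)=41/4
step 3: merge (AUY,Q) at d=11/2, Q=-79/4; branch lengths AUY→47/8, Q→-3/8; new cluster AQUY
  updated: d(AQUY,V)=35/8
step 4: merge (AQUY,V) at d=35/8; branch lengths AQUY→35/16, V→35/16; new cluster AQUVY
final tree: ((((A:12,Y:-9):55/8,U:37/8):47/8,Q:-3/8):35/16,V:35/16)
total length: 195/8

((((A:12,Y:-9):55/8,U:37/8):47/8,Q:-3/8):35/16,V:35/16)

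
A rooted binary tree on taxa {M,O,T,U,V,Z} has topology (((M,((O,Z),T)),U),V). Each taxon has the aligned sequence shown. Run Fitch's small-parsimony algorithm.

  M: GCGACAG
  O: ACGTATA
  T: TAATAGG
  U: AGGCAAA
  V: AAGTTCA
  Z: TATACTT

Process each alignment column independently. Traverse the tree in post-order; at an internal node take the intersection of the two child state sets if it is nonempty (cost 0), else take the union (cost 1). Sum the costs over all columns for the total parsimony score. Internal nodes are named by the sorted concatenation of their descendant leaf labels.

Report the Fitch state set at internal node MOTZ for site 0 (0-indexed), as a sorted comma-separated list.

G,T

site 0, node OZ: O={A} ∪ Z={T} → {A,T} (+1)
site 0, node OTZ: OZ={A,T} ∩ T={T} → {T} (+0)
site 0, node MOTZ: M={G} ∪ OTZ={T} → {G,T} (+1)
site 0, node MOTUZ: MOTZ={G,T} ∪ U={A} → {A,G,T} (+1)
site 0, node MOTUVZ: MOTUZ={A,G,T} ∩ V={A} → {A} (+0)
site 1, node OZ: O={C} ∪ Z={A} → {A,C} (+1)
site 1, node OTZ: OZ={A,C} ∩ T={A} → {A} (+0)
site 1, node MOTZ: M={C} ∪ OTZ={A} → {A,C} (+1)
site 1, node MOTUZ: MOTZ={A,C} ∪ U={G} → {A,C,G} (+1)
site 1, node MOTUVZ: MOTUZ={A,C,G} ∩ V={A} → {A} (+0)
site 2, node OZ: O={G} ∪ Z={T} → {G,T} (+1)
site 2, node OTZ: OZ={G,T} ∪ T={A} → {A,G,T} (+1)
site 2, node MOTZ: M={G} ∩ OTZ={A,G,T} → {G} (+0)
site 2, node MOTUZ: MOTZ={G} ∩ U={G} → {G} (+0)
site 2, node MOTUVZ: MOTUZ={G} ∩ V={G} → {G} (+0)
site 3, node OZ: O={T} ∪ Z={A} → {A,T} (+1)
site 3, node OTZ: OZ={A,T} ∩ T={T} → {T} (+0)
site 3, node MOTZ: M={A} ∪ OTZ={T} → {A,T} (+1)
site 3, node MOTUZ: MOTZ={A,T} ∪ U={C} → {A,C,T} (+1)
site 3, node MOTUVZ: MOTUZ={A,C,T} ∩ V={T} → {T} (+0)
site 4, node OZ: O={A} ∪ Z={C} → {A,C} (+1)
site 4, node OTZ: OZ={A,C} ∩ T={A} → {A} (+0)
site 4, node MOTZ: M={C} ∪ OTZ={A} → {A,C} (+1)
site 4, node MOTUZ: MOTZ={A,C} ∩ U={A} → {A} (+0)
site 4, node MOTUVZ: MOTUZ={A} ∪ V={T} → {A,T} (+1)
site 5, node OZ: O={T} ∩ Z={T} → {T} (+0)
site 5, node OTZ: OZ={T} ∪ T={G} → {G,T} (+1)
site 5, node MOTZ: M={A} ∪ OTZ={G,T} → {A,G,T} (+1)
site 5, node MOTUZ: MOTZ={A,G,T} ∩ U={A} → {A} (+0)
site 5, node MOTUVZ: MOTUZ={A} ∪ V={C} → {A,C} (+1)
site 6, node OZ: O={A} ∪ Z={T} → {A,T} (+1)
site 6, node OTZ: OZ={A,T} ∪ T={G} → {A,G,T} (+1)
site 6, node MOTZ: M={G} ∩ OTZ={A,G,T} → {G} (+0)
site 6, node MOTUZ: MOTZ={G} ∪ U={A} → {A,G} (+1)
site 6, node MOTUVZ: MOTUZ={A,G} ∩ V={A} → {A} (+0)
per-site changes: [3, 3, 2, 3, 3, 3, 3]; total = 20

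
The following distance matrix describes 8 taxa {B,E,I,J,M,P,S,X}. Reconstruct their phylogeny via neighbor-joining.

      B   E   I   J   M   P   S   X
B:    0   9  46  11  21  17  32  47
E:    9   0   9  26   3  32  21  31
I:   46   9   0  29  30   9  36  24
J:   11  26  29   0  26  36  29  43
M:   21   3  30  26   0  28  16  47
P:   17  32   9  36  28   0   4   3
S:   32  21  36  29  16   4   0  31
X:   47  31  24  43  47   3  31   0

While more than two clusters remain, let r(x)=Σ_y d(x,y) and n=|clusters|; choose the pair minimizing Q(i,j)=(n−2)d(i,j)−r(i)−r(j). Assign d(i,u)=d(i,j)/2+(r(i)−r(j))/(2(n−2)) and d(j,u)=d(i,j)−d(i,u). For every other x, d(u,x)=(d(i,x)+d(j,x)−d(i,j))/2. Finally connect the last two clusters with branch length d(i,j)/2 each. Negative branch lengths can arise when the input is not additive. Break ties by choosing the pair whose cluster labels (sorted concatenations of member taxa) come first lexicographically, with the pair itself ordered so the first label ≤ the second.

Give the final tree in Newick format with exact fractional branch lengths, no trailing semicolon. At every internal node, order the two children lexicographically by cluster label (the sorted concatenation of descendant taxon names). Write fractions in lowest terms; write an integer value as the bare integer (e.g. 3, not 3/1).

((((B:119/32,J:233/32):325/32,((I:149/20,(P:-79/12,X:115/12):151/20):431/48,S:457/48):145/32):107/32,E:-17/16):65/32,M:65/32)

step 1: merge (P,X) at d=3, Q=-337; branch lengths P→-79/12, X→115/12; new cluster PX
  updated: d(B,PX)=61/2, d(E,PX)=30, d(I,PX)=15, d(J,PX)=38, d(M,PX)=36, d(PX,S)=16
step 2: merge (I,PX) at d=15, Q=-511/2; branch lengths I→149/20, PX→151/20; new cluster IPX
  updated: d(B,IPX)=123/4, d(E,IPX)=12, d(IPX,J)=26, d(IPX,M)=51/2, d(IPX,S)=37/2
step 3: merge (B,J) at d=11, Q=-711/4; branch lengths B→119/32, J→233/32; new cluster BJ
  updated: d(BJ,E)=12, d(BJ,IPX)=183/8, d(BJ,M)=18, d(BJ,S)=25
step 4: merge (IPX,S) at d=37/2, Q=-831/8; branch lengths IPX→431/48, S→457/48; new cluster IPSX
  updated: d(BJ,IPSX)=235/16, d(E,IPSX)=29/4, d(IPSX,M)=23/2
step 5: merge (BJ,IPSX) at d=235/16, Q=-195/4; branch lengths BJ→325/32, IPSX→145/32; new cluster BIJPSX
  updated: d(BIJPSX,E)=73/32, d(BIJPSX,M)=237/32
step 6: merge (BIJPSX,E) at d=73/32, Q=-203/16; branch lengths BIJPSX→107/32, E→-17/16; new cluster BEIJPSX
  updated: d(BEIJPSX,M)=65/16
step 7: merge (BEIJPSX,M) at d=65/16; branch lengths BEIJPSX→65/32, M→65/32; new cluster BEIJMPSX
final tree: ((((B:119/32,J:233/32):325/32,((I:149/20,(P:-79/12,X:115/12):151/20):431/48,S:457/48):145/32):107/32,E:-17/16):65/32,M:65/32)
total length: 2193/32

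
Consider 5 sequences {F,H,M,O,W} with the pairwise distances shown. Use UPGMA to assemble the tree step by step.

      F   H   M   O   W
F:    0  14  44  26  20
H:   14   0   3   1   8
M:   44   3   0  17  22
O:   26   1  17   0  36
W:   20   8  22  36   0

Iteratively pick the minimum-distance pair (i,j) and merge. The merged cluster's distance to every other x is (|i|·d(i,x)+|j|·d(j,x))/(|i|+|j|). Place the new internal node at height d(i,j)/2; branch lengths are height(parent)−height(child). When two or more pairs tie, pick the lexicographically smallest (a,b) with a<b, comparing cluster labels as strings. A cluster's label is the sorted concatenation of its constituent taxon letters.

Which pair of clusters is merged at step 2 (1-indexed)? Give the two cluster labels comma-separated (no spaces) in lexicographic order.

iteration 1: select H,O (d=1); attach at lengths (1/2, 1/2); label the merged cluster HO
  updated: d(F,HO)=20, d(HO,M)=10, d(HO,W)=22
iteration 2: select HO,M (d=10); attach at lengths (9/2, 5); label the merged cluster HMO
  updated: d(F,HMO)=28, d(HMO,W)=22
iteration 3: select F,W (d=20); attach at lengths (10, 10); label the merged cluster FW
  updated: d(FW,HMO)=25
iteration 4: select FW,HMO (d=25); attach at lengths (5/2, 15/2); label the merged cluster FHMOW
final tree: ((F:10,W:10):5/2,((H:1/2,O:1/2):9/2,M:5):15/2)
total length: 81/2

HO,M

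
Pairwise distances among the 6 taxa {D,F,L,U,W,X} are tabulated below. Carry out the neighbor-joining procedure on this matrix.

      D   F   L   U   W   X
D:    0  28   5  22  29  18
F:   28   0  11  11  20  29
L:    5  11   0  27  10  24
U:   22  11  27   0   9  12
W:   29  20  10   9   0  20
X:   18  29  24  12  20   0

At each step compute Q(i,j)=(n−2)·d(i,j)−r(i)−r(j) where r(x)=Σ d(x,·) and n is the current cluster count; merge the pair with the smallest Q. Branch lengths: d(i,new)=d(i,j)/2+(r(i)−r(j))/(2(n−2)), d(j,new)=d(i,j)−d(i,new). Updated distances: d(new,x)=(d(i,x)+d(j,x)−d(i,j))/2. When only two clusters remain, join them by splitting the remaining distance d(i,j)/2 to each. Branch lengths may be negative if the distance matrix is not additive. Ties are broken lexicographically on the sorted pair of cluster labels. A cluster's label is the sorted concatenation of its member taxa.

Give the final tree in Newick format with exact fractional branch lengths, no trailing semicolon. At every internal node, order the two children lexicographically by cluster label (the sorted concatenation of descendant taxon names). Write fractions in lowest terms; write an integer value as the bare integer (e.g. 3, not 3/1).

(((((D:45/8,L:-5/8):97/12,F:107/12):57/16,W:103/16):33/16,U:23/16):169/32,X:169/32)

step 1: merge (D,L) at d=5, Q=-159; branch lengths D→45/8, L→-5/8; new cluster DL
  updated: d(DL,F)=17, d(DL,U)=22, d(DL,W)=17, d(DL,X)=37/2
step 2: merge (DL,F) at d=17, Q=-201/2; branch lengths DL→97/12, F→107/12; new cluster DFL
  updated: d(DFL,U)=8, d(DFL,W)=10, d(DFL,X)=61/4
step 3: merge (DFL,W) at d=10, Q=-209/4; branch lengths DFL→57/16, W→103/16; new cluster DFLW
  updated: d(DFLW,U)=7/2, d(DFLW,X)=101/8
step 4: merge (DFLW,U) at d=7/2, Q=-225/8; branch lengths DFLW→33/16, U→23/16; new cluster DFLUW
  updated: d(DFLUW,X)=169/16
step 5: merge (DFLUW,X) at d=169/16; branch lengths DFLUW→169/32, X→169/32; new cluster DFLUWX
final tree: (((((D:45/8,L:-5/8):97/12,F:107/12):57/16,W:103/16):33/16,U:23/16):169/32,X:169/32)
total length: 737/16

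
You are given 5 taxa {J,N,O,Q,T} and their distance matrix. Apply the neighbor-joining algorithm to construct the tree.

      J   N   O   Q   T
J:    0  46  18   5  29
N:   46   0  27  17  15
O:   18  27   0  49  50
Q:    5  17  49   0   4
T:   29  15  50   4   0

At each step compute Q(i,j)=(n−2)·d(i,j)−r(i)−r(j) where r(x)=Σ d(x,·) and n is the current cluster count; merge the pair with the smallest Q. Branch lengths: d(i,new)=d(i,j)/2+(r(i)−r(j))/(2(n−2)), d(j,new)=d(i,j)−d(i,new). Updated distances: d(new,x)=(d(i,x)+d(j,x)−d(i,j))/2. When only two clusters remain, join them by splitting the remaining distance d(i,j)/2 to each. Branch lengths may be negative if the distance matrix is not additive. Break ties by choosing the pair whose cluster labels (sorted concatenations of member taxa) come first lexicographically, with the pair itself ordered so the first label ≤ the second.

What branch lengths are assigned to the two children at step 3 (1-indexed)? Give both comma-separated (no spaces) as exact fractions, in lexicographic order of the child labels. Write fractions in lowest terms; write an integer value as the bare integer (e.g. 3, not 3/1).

35/8,-5/8

1. join J+O (d=18, Q=-188) ⇒ JO; edges |J|=4/3, |O|=50/3
  updated: d(JO,N)=55/2, d(JO,Q)=18, d(JO,T)=61/2
2. join JO+N (d=55/2, Q=-161/2) ⇒ JNO; edges |JO|=143/8, |N|=77/8
  updated: d(JNO,Q)=15/4, d(JNO,T)=9
3. join JNO+Q (d=15/4, Q=-67/4) ⇒ JNOQ; edges |JNO|=35/8, |Q|=-5/8
  updated: d(JNOQ,T)=37/8
4. join JNOQ+T (d=37/8) ⇒ JNOQT; edges |JNOQ|=37/16, |T|=37/16
final tree: ((((J:4/3,O:50/3):143/8,N:77/8):35/8,Q:-5/8):37/16,T:37/16)
total length: 431/8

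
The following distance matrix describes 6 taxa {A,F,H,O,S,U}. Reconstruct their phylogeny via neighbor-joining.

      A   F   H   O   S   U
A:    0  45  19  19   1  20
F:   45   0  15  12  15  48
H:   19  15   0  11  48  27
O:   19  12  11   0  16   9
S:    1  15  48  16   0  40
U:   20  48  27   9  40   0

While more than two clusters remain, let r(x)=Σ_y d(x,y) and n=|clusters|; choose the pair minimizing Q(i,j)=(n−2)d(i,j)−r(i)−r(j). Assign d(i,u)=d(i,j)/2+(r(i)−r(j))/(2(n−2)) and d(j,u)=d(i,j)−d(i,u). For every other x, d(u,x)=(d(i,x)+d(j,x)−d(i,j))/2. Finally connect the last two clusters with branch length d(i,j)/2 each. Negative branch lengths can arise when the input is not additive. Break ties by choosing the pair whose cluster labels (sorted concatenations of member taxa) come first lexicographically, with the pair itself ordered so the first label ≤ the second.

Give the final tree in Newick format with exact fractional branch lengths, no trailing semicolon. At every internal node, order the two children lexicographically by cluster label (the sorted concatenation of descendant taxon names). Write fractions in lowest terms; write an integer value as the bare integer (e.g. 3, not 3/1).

1. join A+S (d=1, Q=-220) ⇒ AS; edges |A|=-3/2, |S|=5/2
  updated: d(AS,F)=59/2, d(AS,H)=33, d(AS,O)=17, d(AS,U)=59/2
2. join F+H (d=15, Q=-291/2) ⇒ FH; edges |F|=127/12, |H|=53/12
  updated: d(AS,FH)=95/4, d(FH,O)=4, d(FH,U)=30
3. join AS+FH (d=95/4, Q=-161/2) ⇒ AFHS; edges |AS|=15, |FH|=35/4
  updated: d(AFHS,O)=-11/8, d(AFHS,U)=143/8
4. join AFHS+O (d=-11/8, Q=-51/2) ⇒ AFHOS; edges |AFHS|=15/4, |O|=-41/8
  updated: d(AFHOS,U)=113/8
5. join AFHOS+U (d=113/8) ⇒ AFHOSU; edges |AFHOS|=113/16, |U|=113/16
final tree: ((((A:-3/2,S:5/2):15,(F:127/12,H:53/12):35/4):15/4,O:-41/8):113/16,U:113/16)
total length: 105/2

((((A:-3/2,S:5/2):15,(F:127/12,H:53/12):35/4):15/4,O:-41/8):113/16,U:113/16)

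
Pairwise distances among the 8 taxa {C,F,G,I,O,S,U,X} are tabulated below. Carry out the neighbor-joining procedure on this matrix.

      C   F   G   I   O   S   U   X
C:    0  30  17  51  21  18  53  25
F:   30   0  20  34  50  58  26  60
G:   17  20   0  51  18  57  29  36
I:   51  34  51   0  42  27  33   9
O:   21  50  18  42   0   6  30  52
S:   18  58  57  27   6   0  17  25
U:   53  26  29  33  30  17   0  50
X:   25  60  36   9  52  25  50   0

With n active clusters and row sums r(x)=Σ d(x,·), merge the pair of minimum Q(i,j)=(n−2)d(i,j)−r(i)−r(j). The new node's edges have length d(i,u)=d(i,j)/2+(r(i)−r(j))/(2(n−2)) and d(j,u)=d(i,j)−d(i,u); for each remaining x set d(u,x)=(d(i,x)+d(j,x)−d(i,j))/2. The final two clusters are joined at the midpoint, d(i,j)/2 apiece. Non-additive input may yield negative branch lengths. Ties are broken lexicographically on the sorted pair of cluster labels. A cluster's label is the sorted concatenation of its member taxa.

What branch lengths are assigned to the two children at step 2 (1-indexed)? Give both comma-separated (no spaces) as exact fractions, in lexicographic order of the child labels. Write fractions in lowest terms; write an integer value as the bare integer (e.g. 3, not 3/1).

step 1: merge (I,X) at d=9, Q=-450; branch lengths I→11/3, X→16/3; new cluster IX
  updated: d(C,IX)=67/2, d(F,IX)=85/2, d(G,IX)=39, d(IX,O)=85/2, d(IX,S)=43/2, d(IX,U)=37
step 2: merge (O,S) at d=6, Q=-315; branch lengths O→2, S→4; new cluster OS
  updated: d(C,OS)=33/2, d(F,OS)=51, d(G,OS)=69/2, d(IX,OS)=29, d(OS,U)=41/2
step 3: merge (C,OS) at d=33/2, Q=-471/2; branch lengths C→129/16, OS→135/16; new cluster COS
  updated: d(COS,F)=129/4, d(COS,G)=35/2, d(COS,IX)=23, d(COS,U)=57/2
step 4: merge (COS,IX) at d=23, Q=-695/4; branch lengths COS→115/24, IX→437/24; new cluster CIOSX
  updated: d(CIOSX,F)=207/8, d(CIOSX,G)=67/4, d(CIOSX,U)=85/4
step 5: merge (CIOSX,U) at d=85/4, Q=-781/8; branch lengths CIOSX→241/32, U→439/32; new cluster CIOSUX
  updated: d(CIOSUX,F)=245/16, d(CIOSUX,G)=49/4
step 6: merge (CIOSUX,F) at d=245/16, Q=-761/16; branch lengths CIOSUX→121/32, F→369/32; new cluster CFIOSUX
  updated: d(CFIOSUX,G)=271/32
step 7: merge (CFIOSUX,G) at d=271/32; branch lengths CFIOSUX→271/64, G→271/64; new cluster CFGIOSUX
final tree: (((((C:129/16,(O:2,S:4):135/16):115/24,(I:11/3,X:16/3):437/24):241/32,U:439/32):121/32,F:369/32):271/64,G:271/64)
total length: 3185/32

2,4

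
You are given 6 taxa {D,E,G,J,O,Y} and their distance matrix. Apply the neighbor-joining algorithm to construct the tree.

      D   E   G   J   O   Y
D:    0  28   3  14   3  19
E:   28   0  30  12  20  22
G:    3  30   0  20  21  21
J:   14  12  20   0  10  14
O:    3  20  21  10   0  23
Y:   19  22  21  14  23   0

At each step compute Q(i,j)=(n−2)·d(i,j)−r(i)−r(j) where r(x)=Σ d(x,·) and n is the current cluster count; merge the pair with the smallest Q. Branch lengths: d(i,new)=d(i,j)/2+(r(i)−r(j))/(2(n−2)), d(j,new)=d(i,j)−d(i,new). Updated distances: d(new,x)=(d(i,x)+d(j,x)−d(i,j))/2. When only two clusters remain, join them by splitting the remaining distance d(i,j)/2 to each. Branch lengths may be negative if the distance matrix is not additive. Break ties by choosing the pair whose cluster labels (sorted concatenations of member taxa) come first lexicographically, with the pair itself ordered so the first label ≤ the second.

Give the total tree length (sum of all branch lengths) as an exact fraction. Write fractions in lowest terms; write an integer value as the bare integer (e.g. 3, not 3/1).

1. join D+G (d=3, Q=-150) ⇒ DG; edges |D|=-2, |G|=5
  updated: d(DG,E)=55/2, d(DG,J)=31/2, d(DG,O)=21/2, d(DG,Y)=37/2
2. join DG+O (d=21/2, Q=-104) ⇒ DGO; edges |DG|=20/3, |O|=23/6
  updated: d(DGO,E)=37/2, d(DGO,J)=15/2, d(DGO,Y)=31/2
3. join DGO+Y (d=31/2, Q=-62) ⇒ DGOY; edges |DGO|=21/4, |Y|=41/4
  updated: d(DGOY,E)=25/2, d(DGOY,J)=3
4. join DGOY+E (d=25/2, Q=-55/2) ⇒ DEGOY; edges |DGOY|=7/4, |E|=43/4
  updated: d(DEGOY,J)=5/4
5. join DEGOY+J (d=5/4) ⇒ DEGJOY; edges |DEGOY|=5/8, |J|=5/8
final tree: (((((D:-2,G:5):20/3,O:23/6):21/4,Y:41/4):7/4,E:43/4):5/8,J:5/8)
total length: 171/4

171/4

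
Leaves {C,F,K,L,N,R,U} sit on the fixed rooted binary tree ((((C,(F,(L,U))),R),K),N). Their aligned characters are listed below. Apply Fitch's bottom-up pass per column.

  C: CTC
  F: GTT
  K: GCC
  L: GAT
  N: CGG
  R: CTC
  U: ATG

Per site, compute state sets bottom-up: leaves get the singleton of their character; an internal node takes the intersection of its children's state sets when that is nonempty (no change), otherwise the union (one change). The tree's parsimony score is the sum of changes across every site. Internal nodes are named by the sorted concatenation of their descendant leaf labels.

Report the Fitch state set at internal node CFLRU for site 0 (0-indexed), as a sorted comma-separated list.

site 0, node LU: L={G} ∪ U={A} → {A,G} (+1)
site 0, node FLU: F={G} ∩ LU={A,G} → {G} (+0)
site 0, node CFLU: C={C} ∪ FLU={G} → {C,G} (+1)
site 0, node CFLRU: CFLU={C,G} ∩ R={C} → {C} (+0)
site 0, node CFKLRU: CFLRU={C} ∪ K={G} → {C,G} (+1)
site 0, node CFKLNRU: CFKLRU={C,G} ∩ N={C} → {C} (+0)
site 1, node LU: L={A} ∪ U={T} → {A,T} (+1)
site 1, node FLU: F={T} ∩ LU={A,T} → {T} (+0)
site 1, node CFLU: C={T} ∩ FLU={T} → {T} (+0)
site 1, node CFLRU: CFLU={T} ∩ R={T} → {T} (+0)
site 1, node CFKLRU: CFLRU={T} ∪ K={C} → {C,T} (+1)
site 1, node CFKLNRU: CFKLRU={C,T} ∪ N={G} → {C,G,T} (+1)
site 2, node LU: L={T} ∪ U={G} → {G,T} (+1)
site 2, node FLU: F={T} ∩ LU={G,T} → {T} (+0)
site 2, node CFLU: C={C} ∪ FLU={T} → {C,T} (+1)
site 2, node CFLRU: CFLU={C,T} ∩ R={C} → {C} (+0)
site 2, node CFKLRU: CFLRU={C} ∩ K={C} → {C} (+0)
site 2, node CFKLNRU: CFKLRU={C} ∪ N={G} → {C,G} (+1)
per-site changes: [3, 3, 3]; total = 9

C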